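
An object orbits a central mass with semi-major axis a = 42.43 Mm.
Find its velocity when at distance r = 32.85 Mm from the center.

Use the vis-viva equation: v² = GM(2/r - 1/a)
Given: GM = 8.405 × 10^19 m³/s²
a = 42.43 Mm = 4.243 × 10^7 m
r = 32.85 Mm = 3.285 × 10^7 m
GM = 8.405 × 10^19 m³/s²
2/r − 1/a = 6.08828 × 10^-8 − 2.35682 × 10^-8 = 3.73146 × 10^-8 m⁻¹
v² = GM (2/r − 1/a) = 3.13629 × 10^12 m²/s²
v = 1.77096 × 10^6 m/s ≈ 1771 km/s

Final answer: 1771 km/s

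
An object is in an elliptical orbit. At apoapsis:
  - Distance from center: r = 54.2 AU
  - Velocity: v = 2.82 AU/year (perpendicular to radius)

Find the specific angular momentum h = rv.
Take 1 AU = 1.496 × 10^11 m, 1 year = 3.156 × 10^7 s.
r = 54.2 AU = 8.10832 × 10^12 m
v = 2.82 AU/year = 13367.3 m/s
h = rv = 8.10832 × 10^12 × 13367.3 = 1.08386 × 10^17 m²/s ≈ 1.084 × 10^17 m²/s

Final answer: h = 1.084 × 10^17 m²/s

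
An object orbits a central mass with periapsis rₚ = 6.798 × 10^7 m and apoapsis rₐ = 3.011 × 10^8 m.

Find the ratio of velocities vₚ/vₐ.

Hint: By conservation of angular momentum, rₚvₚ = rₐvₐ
rₚ = 6.798 × 10^7 m
rₐ = 3.011 × 10^8 m
rₚvₚ = rₐvₐ  ⇒  vₚ/vₐ = rₐ/rₚ
vₚ/vₐ = (3.011 × 10^8) / (6.798 × 10^7) = 4.42924

Final answer: vₚ/vₐ = 4.429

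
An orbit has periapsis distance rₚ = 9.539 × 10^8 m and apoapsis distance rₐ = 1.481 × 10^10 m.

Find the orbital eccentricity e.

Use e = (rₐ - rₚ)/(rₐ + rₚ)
rₚ = 9.539 × 10^8 m
rₐ = 1.481 × 10^10 m
rₐ − rₚ = 1.38561 × 10^10 m
rₐ + rₚ = 1.57639 × 10^10 m
e = (rₐ − rₚ)/(rₐ + rₚ) = 0.878977

Final answer: e = 0.879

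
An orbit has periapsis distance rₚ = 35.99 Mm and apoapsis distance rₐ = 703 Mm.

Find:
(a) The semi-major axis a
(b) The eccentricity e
rₚ = 35.99 Mm = 3.599 × 10^7 m
rₐ = 703 Mm = 7.03 × 10^8 m
(a) a = (rₚ + rₐ)/2 = 3.69495 × 10^8 m ≈ 369.5 Mm
(b) e = (rₐ − rₚ)/(rₐ + rₚ) = (6.6701 × 10^8) / (7.3899 × 10^8) = 0.902597

Final answer:
(a) a = 369.5 Mm
(b) e = 0.9026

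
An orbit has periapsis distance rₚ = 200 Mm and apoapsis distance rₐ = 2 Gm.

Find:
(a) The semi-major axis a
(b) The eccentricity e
rₚ = 200 Mm = 2 × 10^8 m
rₐ = 2 Gm = 2 × 10^9 m
(a) a = (rₚ + rₐ)/2 = 1.1 × 10^9 m ≈ 1.1 Gm
(b) e = (rₐ − rₚ)/(rₐ + rₚ) = (1.8 × 10^9) / (2.2 × 10^9) = 0.818182

Final answer:
(a) a = 1.1 Gm
(b) e = 0.8182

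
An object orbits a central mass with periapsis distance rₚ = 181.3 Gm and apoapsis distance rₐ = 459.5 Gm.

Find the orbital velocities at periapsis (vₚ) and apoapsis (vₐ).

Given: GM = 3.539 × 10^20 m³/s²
rₚ = 181.3 Gm = 1.813 × 10^11 m
rₐ = 459.5 Gm = 4.595 × 10^11 m
GM = 3.539 × 10^20 m³/s²
a = (rₚ + rₐ)/2 = 3.204 × 10^11 m
Vis-viva: v² = GM (2/r − 1/a)
vₚ² = 3.539 × 10^20 × (1.10314 × 10^-11 − 3.1211 × 10^-12) = 2.79947 × 10^9 m²/s²
vₚ = 52910 m/s ≈ 52.91 km/s
vₐ² = 3.539 × 10^20 × (4.35256 × 10^-12 − 3.1211 × 10^-12) = 4.35813 × 10^8 m²/s²
vₐ = 20876.1 m/s ≈ 20.88 km/s

Final answer: vₚ = 52.91 km/s, vₐ = 20.88 km/s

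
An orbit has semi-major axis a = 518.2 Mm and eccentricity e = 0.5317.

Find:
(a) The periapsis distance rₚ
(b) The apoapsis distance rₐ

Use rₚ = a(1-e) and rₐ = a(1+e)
a = 518.2 Mm = 5.182 × 10^8 m
e = 0.5317:  1 − e = 0.4683,  1 + e = 1.5317
(a) rₚ = a(1 − e) = 5.182 × 10^8 m × 0.4683 = 2.42673 × 10^8 m ≈ 242.7 Mm
(b) rₐ = a(1 + e) = 5.182 × 10^8 m × 1.5317 = 7.93727 × 10^8 m ≈ 793.7 Mm

Final answer:
(a) rₚ = 242.7 Mm
(b) rₐ = 793.7 Mm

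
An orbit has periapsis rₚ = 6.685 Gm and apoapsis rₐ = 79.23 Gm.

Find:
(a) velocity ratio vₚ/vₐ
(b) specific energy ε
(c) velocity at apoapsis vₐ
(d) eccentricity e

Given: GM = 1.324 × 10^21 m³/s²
rₚ = 6.685 Gm = 6.685 × 10^9 m
rₐ = 79.23 Gm = 7.923 × 10^10 m
GM = 1.324 × 10^21 m³/s²
a = (rₚ + rₐ)/2 = 4.29575 × 10^10 m
e = (rₐ − rₚ)/(rₐ + rₚ) = (7.2545 × 10^10) / (8.5915 × 10^10) = 0.844381
(a) vₚ/vₐ = rₐ/rₚ (angular momentum) = (7.923 × 10^10) / (6.685 × 10^9) = 11.8519 ≈ 11.85
(b) 2a = 8.5915 × 10^10 m;  ε = −GM/(2a) = -1.54106 × 10^10 J/kg ≈ -15.41 GJ/kg
(c) vₐ² = GM (2/rₐ − 1/a) = 1.324 × 10^21 × (2.5243 × 10^-11 − 2.32788 × 10^-11) = 2.60052 × 10^9 m²/s²;  vₐ = 50995.3 m/s ≈ 51 km/s
(d) e = 0.844381 ≈ 0.8444

Final answer:
(a) velocity ratio vₚ/vₐ = 11.85
(b) specific energy ε = -15.41 GJ/kg
(c) velocity at apoapsis vₐ = 51 km/s
(d) eccentricity e = 0.8444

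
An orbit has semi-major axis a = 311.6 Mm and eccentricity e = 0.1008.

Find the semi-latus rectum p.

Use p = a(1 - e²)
a = 311.6 Mm = 3.116 × 10^8 m
e = 0.1008,  e² = 0.0101606,  1 − e² = 0.989839
p = a(1 − e²) = 3.116 × 10^8 m × 0.989839 = 3.08434 × 10^8 m ≈ 308.4 Mm

Final answer: p = 308.4 Mm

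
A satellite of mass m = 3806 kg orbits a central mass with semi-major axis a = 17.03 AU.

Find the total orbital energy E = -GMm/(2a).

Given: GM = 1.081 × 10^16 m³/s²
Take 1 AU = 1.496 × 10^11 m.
a = 17.03 AU = 2.54769 × 10^12 m
GM = 1.081 × 10^16 m³/s²
2a = 5.09538 × 10^12 m
GMm = 1.081 × 10^16 × 3806 = 4.11429 × 10^19 m³·kg/s²
E = −GMm/(2a) = -8.07455 × 10^6 J ≈ -8.075 MJ

Final answer: -8.075 MJ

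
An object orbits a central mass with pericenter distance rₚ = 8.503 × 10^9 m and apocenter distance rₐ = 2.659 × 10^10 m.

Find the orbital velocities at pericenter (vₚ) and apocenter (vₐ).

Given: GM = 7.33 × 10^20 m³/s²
rₚ = 8.503 × 10^9 m
rₐ = 2.659 × 10^10 m
GM = 7.33 × 10^20 m³/s²
a = (rₚ + rₐ)/2 = 1.75465 × 10^10 m
Vis-viva: v² = GM (2/r − 1/a)
vₚ² = 7.33 × 10^20 × (2.35211 × 10^-10 − 5.69914 × 10^-11) = 1.30635 × 10^11 m²/s²
vₚ = 361435 m/s ≈ 361.4 km/s
vₐ² = 7.33 × 10^20 × (7.52162 × 10^-11 − 5.69914 × 10^-11) = 1.33588 × 10^10 m²/s²
vₐ = 115580 m/s ≈ 115.6 km/s

Final answer: vₚ = 361.4 km/s, vₐ = 115.6 km/s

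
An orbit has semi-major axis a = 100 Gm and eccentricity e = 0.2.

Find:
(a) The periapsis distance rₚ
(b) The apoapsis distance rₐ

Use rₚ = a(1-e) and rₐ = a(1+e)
a = 100 Gm = 1 × 10^11 m
e = 0.2:  1 − e = 0.8,  1 + e = 1.2
(a) rₚ = a(1 − e) = 1 × 10^11 m × 0.8 = 8 × 10^10 m ≈ 80 Gm
(b) rₐ = a(1 + e) = 1 × 10^11 m × 1.2 = 1.2 × 10^11 m ≈ 120 Gm

Final answer:
(a) rₚ = 80 Gm
(b) rₐ = 120 Gm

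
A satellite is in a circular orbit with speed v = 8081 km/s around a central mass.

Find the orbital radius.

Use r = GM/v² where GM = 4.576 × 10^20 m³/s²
v = 8081 km/s = 8.081 × 10^6 m/s
GM = 4.576 × 10^20 m³/s²
v² = 6.53026 × 10^13 m²/s²
r = GM/v² = (4.576 × 10^20) / (6.53026 × 10^13) = 7.00738 × 10^6 m ≈ 7.007 Mm

Final answer: 7.007 Mm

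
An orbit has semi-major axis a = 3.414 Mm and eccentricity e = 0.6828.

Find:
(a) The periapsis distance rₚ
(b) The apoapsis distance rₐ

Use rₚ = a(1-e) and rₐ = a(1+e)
a = 3.414 Mm = 3.414 × 10^6 m
e = 0.6828:  1 − e = 0.3172,  1 + e = 1.6828
(a) rₚ = a(1 − e) = 3.414 × 10^6 m × 0.3172 = 1.08292 × 10^6 m ≈ 1.083 Mm
(b) rₐ = a(1 + e) = 3.414 × 10^6 m × 1.6828 = 5.74508 × 10^6 m ≈ 5.745 Mm

Final answer:
(a) rₚ = 1.083 Mm
(b) rₐ = 5.745 Mm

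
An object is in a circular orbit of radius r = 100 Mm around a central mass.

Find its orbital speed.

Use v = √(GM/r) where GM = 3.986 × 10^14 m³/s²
r = 100 Mm = 1 × 10^8 m
GM = 3.986 × 10^14 m³/s²
GM/r = (3.986 × 10^14) / (1 × 10^8) = 3.986 × 10^6 m²/s²
v = √(GM/r) = 1996.5 m/s ≈ 1.996 km/s

Final answer: 1.996 km/s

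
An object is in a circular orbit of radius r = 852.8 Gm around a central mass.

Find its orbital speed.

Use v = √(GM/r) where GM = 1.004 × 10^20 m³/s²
r = 852.8 Gm = 8.528 × 10^11 m
GM = 1.004 × 10^20 m³/s²
GM/r = (1.004 × 10^20) / (8.528 × 10^11) = 1.1773 × 10^8 m²/s²
v = √(GM/r) = 10850.3 m/s ≈ 10.85 km/s

Final answer: 10.85 km/s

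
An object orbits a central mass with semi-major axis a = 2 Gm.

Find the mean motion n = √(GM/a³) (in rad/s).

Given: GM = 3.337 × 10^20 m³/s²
a = 2 Gm = 2 × 10^9 m
GM = 3.337 × 10^20 m³/s²
a³ = 8 × 10^27 m³
GM/a³ = (3.337 × 10^20) / (8 × 10^27) = 4.17125 × 10^-8 s⁻²
n = √(GM/a³) = 0.000204236 rad/s ≈ 0.0002042 rad/s

Final answer: n = 0.0002042 rad/s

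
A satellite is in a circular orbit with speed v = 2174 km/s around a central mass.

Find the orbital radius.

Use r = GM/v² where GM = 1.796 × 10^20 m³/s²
v = 2174 km/s = 2.174 × 10^6 m/s
GM = 1.796 × 10^20 m³/s²
v² = 4.72628 × 10^12 m²/s²
r = GM/v² = (1.796 × 10^20) / (4.72628 × 10^12) = 3.80003 × 10^7 m ≈ 3.8 × 10^7 m

Final answer: 3.8 × 10^7 m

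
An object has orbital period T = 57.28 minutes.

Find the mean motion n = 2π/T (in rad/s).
T = 57.28 minutes = 3436.8 s
n = 2π / 3436.8 s = 0.00182821 rad/s ≈ 0.001828 rad/s

Final answer: n = 0.001828 rad/s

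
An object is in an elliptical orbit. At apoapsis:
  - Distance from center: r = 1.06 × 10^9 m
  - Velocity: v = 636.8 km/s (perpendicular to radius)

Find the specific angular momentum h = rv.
r = 1.06 × 10^9 m
v = 636.8 km/s = 636800 m/s
h = rv = 1.06 × 10^9 × 636800 = 6.75008 × 10^14 m²/s ≈ 6.75 × 10^14 m²/s

Final answer: h = 6.75 × 10^14 m²/s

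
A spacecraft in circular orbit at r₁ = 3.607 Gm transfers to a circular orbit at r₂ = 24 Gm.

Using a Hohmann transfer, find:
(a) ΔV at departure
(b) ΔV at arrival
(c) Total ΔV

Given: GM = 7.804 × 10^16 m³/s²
r₁ = 3.607 Gm = 3.607 × 10^9 m
r₂ = 24 Gm = 2.4 × 10^10 m
GM = 7.804 × 10^16 m³/s²
Transfer ellipse: a_t = (r₁ + r₂)/2 = 1.38035 × 10^10 m
Circular speed at r₁: v₁ = √(GM/r₁) = 4651.42 m/s
Transfer speed at r₁ (periapsis): v₁ₜ = √(GM(2/r₁ − 1/a_t)) = 6133.33 m/s
(a) ΔV₁ = v₁ₜ − v₁ = 1481.91 m/s ≈ 1.482 km/s
Circular speed at r₂: v₂ = √(GM/r₂) = 1803.24 m/s
Transfer speed at r₂ (apoapsis): v₂ₜ = √(GM(2/r₂ − 1/a_t)) = 921.789 m/s
(b) ΔV₂ = v₂ − v₂ₜ = 881.449 m/s ≈ 881.4 m/s
(c) ΔV_total = ΔV₁ + ΔV₂ = 2363.36 m/s ≈ 2.363 km/s

Final answer:
(a) ΔV₁ = 1.482 km/s
(b) ΔV₂ = 881.4 m/s
(c) ΔV_total = 2.363 km/s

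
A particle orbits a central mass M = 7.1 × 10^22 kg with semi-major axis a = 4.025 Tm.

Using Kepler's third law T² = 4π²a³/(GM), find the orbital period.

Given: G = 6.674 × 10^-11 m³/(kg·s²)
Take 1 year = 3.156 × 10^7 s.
M = 7.1 × 10^22 kg
GM = G × M = 6.674 × 10^-11 × 7.1 × 10^22 = 4.73854 × 10^12 m³/s²
a = 4.025 Tm = 4.025 × 10^12 m
a³ = 6.52075 × 10^37 m³
T = 2π √(a³/GM) = 2π √((6.52075 × 10^37) / (4.73854 × 10^12)) = 2π × 3.7096 × 10^12 s
T = 2.33081 × 10^13 s ≈ 7.385 × 10^5 years

Final answer: 7.385 × 10^5 years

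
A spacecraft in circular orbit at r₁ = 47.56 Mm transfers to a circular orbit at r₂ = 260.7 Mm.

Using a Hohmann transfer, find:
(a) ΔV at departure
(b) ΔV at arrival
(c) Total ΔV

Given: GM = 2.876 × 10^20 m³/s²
r₁ = 47.56 Mm = 4.756 × 10^7 m
r₂ = 260.7 Mm = 2.607 × 10^8 m
GM = 2.876 × 10^20 m³/s²
Transfer ellipse: a_t = (r₁ + r₂)/2 = 1.5413 × 10^8 m
Circular speed at r₁: v₁ = √(GM/r₁) = 2.45908 × 10^6 m/s
Transfer speed at r₁ (periapsis): v₁ₜ = √(GM(2/r₁ − 1/a_t)) = 3.19816 × 10^6 m/s
(a) ΔV₁ = v₁ₜ − v₁ = 739077 m/s ≈ 739.1 km/s
Circular speed at r₂: v₂ = √(GM/r₂) = 1.05033 × 10^6 m/s
Transfer speed at r₂ (apoapsis): v₂ₜ = √(GM(2/r₂ − 1/a_t)) = 583447 m/s
(b) ΔV₂ = v₂ − v₂ₜ = 466879 m/s ≈ 466.9 km/s
(c) ΔV_total = ΔV₁ + ΔV₂ = 1.20596 × 10^6 m/s ≈ 1206 km/s

Final answer:
(a) ΔV₁ = 739.1 km/s
(b) ΔV₂ = 466.9 km/s
(c) ΔV_total = 1206 km/s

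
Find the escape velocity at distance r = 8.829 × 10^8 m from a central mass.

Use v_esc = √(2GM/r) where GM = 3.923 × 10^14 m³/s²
r = 8.829 × 10^8 m
GM = 3.923 × 10^14 m³/s²
2GM/r = 2 × (3.923 × 10^14) / (8.829 × 10^8) = 888662 m²/s²
v_esc = √(2GM/r) = 942.689 m/s ≈ 942.7 m/s

Final answer: 942.7 m/s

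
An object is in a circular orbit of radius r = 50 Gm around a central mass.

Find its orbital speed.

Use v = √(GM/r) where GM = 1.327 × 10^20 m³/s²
r = 50 Gm = 5 × 10^10 m
GM = 1.327 × 10^20 m³/s²
GM/r = (1.327 × 10^20) / (5 × 10^10) = 2.654 × 10^9 m²/s²
v = √(GM/r) = 51517 m/s ≈ 51.52 km/s

Final answer: 51.52 km/s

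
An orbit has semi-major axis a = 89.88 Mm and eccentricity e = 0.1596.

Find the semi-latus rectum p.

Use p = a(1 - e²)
a = 89.88 Mm = 8.988 × 10^7 m
e = 0.1596,  e² = 0.0254722,  1 − e² = 0.974528
p = a(1 − e²) = 8.988 × 10^7 m × 0.974528 = 8.75906 × 10^7 m ≈ 87.59 Mm

Final answer: p = 87.59 Mm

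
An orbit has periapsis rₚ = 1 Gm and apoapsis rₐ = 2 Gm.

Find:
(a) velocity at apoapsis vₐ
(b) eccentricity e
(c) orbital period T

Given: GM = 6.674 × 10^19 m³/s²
rₚ = 1 Gm = 1 × 10^9 m
rₐ = 2 Gm = 2 × 10^9 m
GM = 6.674 × 10^19 m³/s²
a = (rₚ + rₐ)/2 = 1.5 × 10^9 m
e = (rₐ − rₚ)/(rₐ + rₚ) = (1 × 10^9) / (3 × 10^9) = 0.333333
(a) vₐ² = GM (2/rₐ − 1/a) = 6.674 × 10^19 × (1 × 10^-9 − 6.66667 × 10^-10) = 2.22467 × 10^10 m²/s²;  vₐ = 149153 m/s ≈ 149.2 km/s
(b) e = 0.333333 ≈ 0.3333
(c) a³ = 3.375 × 10^27 m³;  T = 2π √(a³/GM) = 2π × 7111.21 s = 44681.1 s ≈ 12.41 hours

Final answer:
(a) velocity at apoapsis vₐ = 149.2 km/s
(b) eccentricity e = 0.3333
(c) orbital period T = 12.41 hours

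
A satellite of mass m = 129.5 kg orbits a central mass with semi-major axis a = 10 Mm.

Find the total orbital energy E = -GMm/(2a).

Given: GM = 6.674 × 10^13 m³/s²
a = 10 Mm = 1 × 10^7 m
GM = 6.674 × 10^13 m³/s²
2a = 2 × 10^7 m
GMm = 6.674 × 10^13 × 129.5 = 8.64283 × 10^15 m³·kg/s²
E = −GMm/(2a) = -4.32142 × 10^8 J ≈ -432.1 MJ

Final answer: -432.1 MJ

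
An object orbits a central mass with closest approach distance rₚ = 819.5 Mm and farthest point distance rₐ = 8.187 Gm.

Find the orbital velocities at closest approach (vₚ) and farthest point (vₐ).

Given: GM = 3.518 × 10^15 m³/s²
rₚ = 819.5 Mm = 8.195 × 10^8 m
rₐ = 8.187 Gm = 8.187 × 10^9 m
GM = 3.518 × 10^15 m³/s²
a = (rₚ + rₐ)/2 = 4.50325 × 10^9 m
Vis-viva: v² = GM (2/r − 1/a)
vₚ² = 3.518 × 10^15 × (2.44051 × 10^-9 − 2.22062 × 10^-10) = 7.80451 × 10^6 m²/s²
vₚ = 2793.66 m/s ≈ 2.794 km/s
vₐ² = 3.518 × 10^15 × (2.4429 × 10^-10 − 2.22062 × 10^-10) = 78197.7 m²/s²
vₐ = 279.639 m/s ≈ 279.6 m/s

Final answer: vₚ = 2.794 km/s, vₐ = 279.6 m/s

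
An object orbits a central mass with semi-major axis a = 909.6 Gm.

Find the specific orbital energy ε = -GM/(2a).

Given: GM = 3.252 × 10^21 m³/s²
a = 909.6 Gm = 9.096 × 10^11 m
GM = 3.252 × 10^21 m³/s²
2a = 1.8192 × 10^12 m
ε = −GM/(2a) = -1.7876 × 10^9 J/kg ≈ -1.788 GJ/kg

Final answer: -1.788 GJ/kg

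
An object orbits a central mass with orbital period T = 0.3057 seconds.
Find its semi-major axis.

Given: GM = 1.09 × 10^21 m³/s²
T = 0.3057 seconds
GM = 1.09 × 10^21 m³/s²
Kepler's third law: a³ = GM T² / (4π²)
T² = 0.0934525 s²
a³ = (1.09 × 10^21) × 0.0934525 / (4π²) = 2.58023 × 10^18 m³
a = (a³)^(1/3) = 1.37157 × 10^6 m ≈ 1.372 Mm

Final answer: 1.372 Mm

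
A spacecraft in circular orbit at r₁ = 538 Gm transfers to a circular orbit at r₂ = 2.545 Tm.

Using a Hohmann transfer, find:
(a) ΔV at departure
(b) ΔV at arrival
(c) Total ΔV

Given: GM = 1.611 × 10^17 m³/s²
r₁ = 538 Gm = 5.38 × 10^11 m
r₂ = 2.545 Tm = 2.545 × 10^12 m
GM = 1.611 × 10^17 m³/s²
Transfer ellipse: a_t = (r₁ + r₂)/2 = 1.5415 × 10^12 m
Circular speed at r₁: v₁ = √(GM/r₁) = 547.213 m/s
Transfer speed at r₁ (periapsis): v₁ₜ = √(GM(2/r₁ − 1/a_t)) = 703.119 m/s
(a) ΔV₁ = v₁ₜ − v₁ = 155.906 m/s ≈ 155.9 m/s
Circular speed at r₂: v₂ = √(GM/r₂) = 251.596 m/s
Transfer speed at r₂ (apoapsis): v₂ₜ = √(GM(2/r₂ − 1/a_t)) = 148.636 m/s
(b) ΔV₂ = v₂ − v₂ₜ = 102.96 m/s ≈ 103 m/s
(c) ΔV_total = ΔV₁ + ΔV₂ = 258.866 m/s ≈ 258.9 m/s

Final answer:
(a) ΔV₁ = 155.9 m/s
(b) ΔV₂ = 103 m/s
(c) ΔV_total = 258.9 m/s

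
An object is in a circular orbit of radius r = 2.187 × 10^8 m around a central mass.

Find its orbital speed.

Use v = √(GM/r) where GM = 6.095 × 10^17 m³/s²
r = 2.187 × 10^8 m
GM = 6.095 × 10^17 m³/s²
GM/r = (6.095 × 10^17) / (2.187 × 10^8) = 2.78692 × 10^9 m²/s²
v = √(GM/r) = 52791.3 m/s ≈ 52.79 km/s

Final answer: 52.79 km/s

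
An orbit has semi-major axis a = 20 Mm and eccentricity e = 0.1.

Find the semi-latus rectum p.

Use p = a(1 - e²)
a = 20 Mm = 2 × 10^7 m
e = 0.1,  e² = 0.01,  1 − e² = 0.99
p = a(1 − e²) = 2 × 10^7 m × 0.99 = 1.98 × 10^7 m ≈ 19.8 Mm

Final answer: p = 19.8 Mm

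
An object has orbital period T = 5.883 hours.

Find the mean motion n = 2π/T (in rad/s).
T = 5.883 hours = 21178.8 s
n = 2π / 21178.8 s = 0.000296673 rad/s ≈ 0.0002967 rad/s

Final answer: n = 0.0002967 rad/s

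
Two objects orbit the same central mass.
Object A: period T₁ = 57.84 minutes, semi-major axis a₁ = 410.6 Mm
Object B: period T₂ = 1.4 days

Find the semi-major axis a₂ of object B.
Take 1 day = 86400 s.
T₁ = 57.84 minutes = 3470.4 s
T₂ = 1.4 days = 120960 s
a₁ = 410.6 Mm = 4.106 × 10^8 m
Kepler's third law: (T₂/T₁)² = (a₂/a₁)³  ⇒  a₂ = a₁ (T₂/T₁)^(2/3)
T₂/T₁ = 34.8548
(T₂/T₁)^(2/3) = 10.6703
a₂ = 4.106 × 10^8 m × 10.6703 = 4.38121 × 10^9 m ≈ 4.381 Gm

Final answer: a₂ = 4.381 Gm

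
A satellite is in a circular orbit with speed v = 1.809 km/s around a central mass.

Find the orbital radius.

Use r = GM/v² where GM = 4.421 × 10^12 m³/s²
v = 1.809 km/s = 1809 m/s
GM = 4.421 × 10^12 m³/s²
v² = 3.27248 × 10^6 m²/s²
r = GM/v² = (4.421 × 10^12) / (3.27248 × 10^6) = 1.35096 × 10^6 m ≈ 1.351 Mm

Final answer: 1.351 Mm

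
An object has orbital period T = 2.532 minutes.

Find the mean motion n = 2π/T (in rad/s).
T = 2.532 minutes = 151.92 s
n = 2π / 151.92 s = 0.0413585 rad/s ≈ 0.04136 rad/s

Final answer: n = 0.04136 rad/s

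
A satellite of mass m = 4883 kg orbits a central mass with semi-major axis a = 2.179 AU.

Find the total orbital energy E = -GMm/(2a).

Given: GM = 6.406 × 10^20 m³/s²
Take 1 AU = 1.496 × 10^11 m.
a = 2.179 AU = 3.25978 × 10^11 m
GM = 6.406 × 10^20 m³/s²
2a = 6.51957 × 10^11 m
GMm = 6.406 × 10^20 × 4883 = 3.12805 × 10^24 m³·kg/s²
E = −GMm/(2a) = -4.79794 × 10^12 J ≈ -4.798 TJ

Final answer: -4.798 TJ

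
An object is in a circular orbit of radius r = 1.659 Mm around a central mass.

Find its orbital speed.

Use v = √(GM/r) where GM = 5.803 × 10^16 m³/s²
r = 1.659 Mm = 1.659 × 10^6 m
GM = 5.803 × 10^16 m³/s²
GM/r = (5.803 × 10^16) / (1.659 × 10^6) = 3.49789 × 10^10 m²/s²
v = √(GM/r) = 187026 m/s ≈ 187 km/s

Final answer: 187 km/s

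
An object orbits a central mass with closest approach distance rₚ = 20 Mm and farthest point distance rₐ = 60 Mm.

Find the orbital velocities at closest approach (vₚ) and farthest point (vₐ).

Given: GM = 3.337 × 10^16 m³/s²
rₚ = 20 Mm = 2 × 10^7 m
rₐ = 60 Mm = 6 × 10^7 m
GM = 3.337 × 10^16 m³/s²
a = (rₚ + rₐ)/2 = 4 × 10^7 m
Vis-viva: v² = GM (2/r − 1/a)
vₚ² = 3.337 × 10^16 × (1 × 10^-7 − 2.5 × 10^-8) = 2.50275 × 10^9 m²/s²
vₚ = 50027.5 m/s ≈ 50.03 km/s
vₐ² = 3.337 × 10^16 × (3.33333 × 10^-8 − 2.5 × 10^-8) = 2.78083 × 10^8 m²/s²
vₐ = 16675.8 m/s ≈ 16.68 km/s

Final answer: vₚ = 50.03 km/s, vₐ = 16.68 km/s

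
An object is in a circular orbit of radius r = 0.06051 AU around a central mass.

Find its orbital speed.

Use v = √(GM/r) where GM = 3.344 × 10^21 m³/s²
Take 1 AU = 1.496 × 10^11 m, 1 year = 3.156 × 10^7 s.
r = 0.06051 AU = 9.0523 × 10^9 m
GM = 3.344 × 10^21 m³/s²
GM/r = (3.344 × 10^21) / (9.0523 × 10^9) = 3.69409 × 10^11 m²/s²
v = √(GM/r) = 607790 m/s ≈ 128.2 AU/year

Final answer: 128.2 AU/year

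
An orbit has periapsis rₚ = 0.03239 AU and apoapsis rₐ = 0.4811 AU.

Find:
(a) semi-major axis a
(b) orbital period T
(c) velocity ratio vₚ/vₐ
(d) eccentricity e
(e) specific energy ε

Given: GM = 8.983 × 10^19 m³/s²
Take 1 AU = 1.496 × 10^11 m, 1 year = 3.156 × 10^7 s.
rₚ = 0.03239 AU = 4.84554 × 10^9 m
rₐ = 0.4811 AU = 7.19726 × 10^10 m
GM = 8.983 × 10^19 m³/s²
a = (rₚ + rₐ)/2 = 3.84091 × 10^10 m
e = (rₐ − rₚ)/(rₐ + rₚ) = (6.7127 × 10^10) / (7.68181 × 10^10) = 0.873844
(a) a = 3.84091 × 10^10 m ≈ 0.2567 AU
(b) a³ = 5.66632 × 10^31 m³;  T = 2π √(a³/GM) = 2π × 794218 s = 4.99022 × 10^6 s ≈ 0.1581 years
(c) vₚ/vₐ = rₐ/rₚ (angular momentum) = (7.19726 × 10^10) / (4.84554 × 10^9) = 14.8533 ≈ 14.85
(d) e = 0.873844 ≈ 0.8738
(e) 2a = 7.68181 × 10^10 m;  ε = −GM/(2a) = -1.16939 × 10^9 J/kg ≈ -1.169 GJ/kg

Final answer:
(a) semi-major axis a = 0.2567 AU
(b) orbital period T = 0.1581 years
(c) velocity ratio vₚ/vₐ = 14.85
(d) eccentricity e = 0.8738
(e) specific energy ε = -1.169 GJ/kg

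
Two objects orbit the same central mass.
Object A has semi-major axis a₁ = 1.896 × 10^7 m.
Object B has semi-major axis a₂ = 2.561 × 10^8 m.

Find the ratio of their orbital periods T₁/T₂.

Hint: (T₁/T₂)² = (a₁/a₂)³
a₁ = 1.896 × 10^7 m
a₂ = 2.561 × 10^8 m
a₁/a₂ = 0.0740336
T₁/T₂ = (a₁/a₂)^(3/2) = (0.0740336)^1.5 = 0.0201439

Final answer: T₁/T₂ = 0.02014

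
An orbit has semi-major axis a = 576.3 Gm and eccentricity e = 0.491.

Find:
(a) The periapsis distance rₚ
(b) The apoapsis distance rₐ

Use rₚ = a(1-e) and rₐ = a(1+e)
a = 576.3 Gm = 5.763 × 10^11 m
e = 0.491:  1 − e = 0.509,  1 + e = 1.491
(a) rₚ = a(1 − e) = 5.763 × 10^11 m × 0.509 = 2.93337 × 10^11 m ≈ 293.3 Gm
(b) rₐ = a(1 + e) = 5.763 × 10^11 m × 1.491 = 8.59263 × 10^11 m ≈ 859.3 Gm

Final answer:
(a) rₚ = 293.3 Gm
(b) rₐ = 859.3 Gm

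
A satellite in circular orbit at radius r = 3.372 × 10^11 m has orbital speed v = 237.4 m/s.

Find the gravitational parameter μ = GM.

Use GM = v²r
r = 3.372 × 10^11 m
v = 237.4 m/s
v² = 56358.8 m²/s²
GM = v²r = 56358.8 × 3.372 × 10^11 = 1.90042 × 10^16 m³/s²
GM ≈ 1.9 × 10^16 m³/s²

Final answer: GM = 1.9 × 10^16 m³/s²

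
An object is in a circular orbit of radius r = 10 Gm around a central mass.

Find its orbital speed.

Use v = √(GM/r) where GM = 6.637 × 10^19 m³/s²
r = 10 Gm = 1 × 10^10 m
GM = 6.637 × 10^19 m³/s²
GM/r = (6.637 × 10^19) / (1 × 10^10) = 6.637 × 10^9 m²/s²
v = √(GM/r) = 81467.8 m/s ≈ 81.47 km/s

Final answer: 81.47 km/s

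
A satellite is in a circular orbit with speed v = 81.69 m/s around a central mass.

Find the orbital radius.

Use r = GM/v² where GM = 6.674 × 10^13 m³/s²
v = 81.69 m/s
GM = 6.674 × 10^13 m³/s²
v² = 6673.26 m²/s²
r = GM/v² = (6.674 × 10^13) / 6673.26 = 1.00011 × 10^10 m ≈ 10 Gm

Final answer: 10 Gm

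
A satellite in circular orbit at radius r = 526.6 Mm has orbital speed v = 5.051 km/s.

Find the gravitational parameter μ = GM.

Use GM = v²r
r = 526.6 Mm = 5.266 × 10^8 m
v = 5.051 km/s = 5051 m/s
v² = 2.55126 × 10^7 m²/s²
GM = v²r = 2.55126 × 10^7 × 5.266 × 10^8 = 1.34349 × 10^16 m³/s²
GM ≈ 1.343 × 10^16 m³/s²

Final answer: GM = 1.343 × 10^16 m³/s²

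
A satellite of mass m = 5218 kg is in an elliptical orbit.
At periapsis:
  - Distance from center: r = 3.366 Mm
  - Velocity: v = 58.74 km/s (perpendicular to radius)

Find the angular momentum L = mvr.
r = 3.366 Mm = 3.366 × 10^6 m
v = 58.74 km/s = 58740 m/s
vr = 58740 × 3.366 × 10^6 = 1.97719 × 10^11 m²/s
L = m × vr = 5218 × 1.97719 × 10^11 = 1.0317 × 10^15 kg·m²/s ≈ 1.032 × 10^15 kg·m²/s

Final answer: L = 1.032 × 10^15 kg·m²/s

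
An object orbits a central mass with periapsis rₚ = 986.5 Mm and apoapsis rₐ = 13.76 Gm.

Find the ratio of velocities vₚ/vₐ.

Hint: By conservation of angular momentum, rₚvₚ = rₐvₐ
rₚ = 986.5 Mm = 9.865 × 10^8 m
rₐ = 13.76 Gm = 1.376 × 10^10 m
rₚvₚ = rₐvₐ  ⇒  vₚ/vₐ = rₐ/rₚ
vₚ/vₐ = (1.376 × 10^10) / (9.865 × 10^8) = 13.9483

Final answer: vₚ/vₐ = 13.95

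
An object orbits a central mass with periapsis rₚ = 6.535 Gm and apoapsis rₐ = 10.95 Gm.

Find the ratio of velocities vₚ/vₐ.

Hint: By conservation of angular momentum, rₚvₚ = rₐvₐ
rₚ = 6.535 Gm = 6.535 × 10^9 m
rₐ = 10.95 Gm = 1.095 × 10^10 m
rₚvₚ = rₐvₐ  ⇒  vₚ/vₐ = rₐ/rₚ
vₚ/vₐ = (1.095 × 10^10) / (6.535 × 10^9) = 1.67559

Final answer: vₚ/vₐ = 1.676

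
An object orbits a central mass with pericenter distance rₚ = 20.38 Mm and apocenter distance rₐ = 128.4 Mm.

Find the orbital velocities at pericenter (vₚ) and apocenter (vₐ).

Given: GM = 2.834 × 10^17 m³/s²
rₚ = 20.38 Mm = 2.038 × 10^7 m
rₐ = 128.4 Mm = 1.284 × 10^8 m
GM = 2.834 × 10^17 m³/s²
a = (rₚ + rₐ)/2 = 7.439 × 10^7 m
Vis-viva: v² = GM (2/r − 1/a)
vₚ² = 2.834 × 10^17 × (9.81354 × 10^-8 − 1.34427 × 10^-8) = 2.40019 × 10^10 m²/s²
vₚ = 154926 m/s ≈ 154.9 km/s
vₐ² = 2.834 × 10^17 × (1.55763 × 10^-8 − 1.34427 × 10^-8) = 6.04678 × 10^8 m²/s²
vₐ = 24590.2 m/s ≈ 24.59 km/s

Final answer: vₚ = 154.9 km/s, vₐ = 24.59 km/s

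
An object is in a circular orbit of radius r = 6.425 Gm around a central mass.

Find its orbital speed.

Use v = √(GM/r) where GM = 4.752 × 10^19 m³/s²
r = 6.425 Gm = 6.425 × 10^9 m
GM = 4.752 × 10^19 m³/s²
GM/r = (4.752 × 10^19) / (6.425 × 10^9) = 7.39611 × 10^9 m²/s²
v = √(GM/r) = 86000.6 m/s ≈ 86 km/s

Final answer: 86 km/s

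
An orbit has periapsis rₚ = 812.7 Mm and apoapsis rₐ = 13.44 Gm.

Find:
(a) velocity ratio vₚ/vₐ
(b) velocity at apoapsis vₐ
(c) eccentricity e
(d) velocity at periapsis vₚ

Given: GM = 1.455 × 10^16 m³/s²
rₚ = 812.7 Mm = 8.127 × 10^8 m
rₐ = 13.44 Gm = 1.344 × 10^10 m
GM = 1.455 × 10^16 m³/s²
a = (rₚ + rₐ)/2 = 7.12635 × 10^9 m
e = (rₐ − rₚ)/(rₐ + rₚ) = (1.26273 × 10^10) / (1.42527 × 10^10) = 0.885958
(a) vₚ/vₐ = rₐ/rₚ (angular momentum) = (1.344 × 10^10) / (8.127 × 10^8) = 16.5375 ≈ 16.54
(b) vₐ² = GM (2/rₐ − 1/a) = 1.455 × 10^16 × (1.4881 × 10^-10 − 1.40324 × 10^-10) = 123460 m²/s²;  vₐ = 351.369 m/s ≈ 351.4 m/s
(c) e = 0.885958 ≈ 0.886
(d) vₚ² = GM (2/rₚ − 1/a) = 1.455 × 10^16 × (2.46093 × 10^-9 − 1.40324 × 10^-10) = 3.37649 × 10^7 m²/s²;  vₚ = 5810.75 m/s ≈ 5.811 km/s

Final answer:
(a) velocity ratio vₚ/vₐ = 16.54
(b) velocity at apoapsis vₐ = 351.4 m/s
(c) eccentricity e = 0.886
(d) velocity at periapsis vₚ = 5.811 km/s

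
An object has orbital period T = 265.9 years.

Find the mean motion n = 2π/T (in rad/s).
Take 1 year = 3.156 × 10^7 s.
T = 265.9 years = 8.3918 × 10^9 s
n = 2π / (8.3918 × 10^9 s) = 7.48729 × 10^-10 rad/s ≈ 7.487 × 10^-10 rad/s

Final answer: n = 7.487 × 10^-10 rad/s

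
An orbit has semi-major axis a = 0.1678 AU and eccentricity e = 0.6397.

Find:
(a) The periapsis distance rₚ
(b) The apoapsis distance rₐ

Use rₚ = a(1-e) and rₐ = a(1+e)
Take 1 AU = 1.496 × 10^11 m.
a = 0.1678 AU = 2.51029 × 10^10 m
e = 0.6397:  1 − e = 0.3603,  1 + e = 1.6397
(a) rₚ = a(1 − e) = 2.51029 × 10^10 m × 0.3603 = 9.04457 × 10^9 m ≈ 0.06046 AU
(b) rₐ = a(1 + e) = 2.51029 × 10^10 m × 1.6397 = 4.11612 × 10^10 m ≈ 0.2751 AU

Final answer:
(a) rₚ = 0.06046 AU
(b) rₐ = 0.2751 AU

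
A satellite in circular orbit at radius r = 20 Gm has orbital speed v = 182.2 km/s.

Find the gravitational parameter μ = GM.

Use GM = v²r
r = 20 Gm = 2 × 10^10 m
v = 182.2 km/s = 182200 m/s
v² = 3.31968 × 10^10 m²/s²
GM = v²r = 3.31968 × 10^10 × 2 × 10^10 = 6.63937 × 10^20 m³/s²
GM ≈ 6.639 × 10^20 m³/s²

Final answer: GM = 6.639 × 10^20 m³/s²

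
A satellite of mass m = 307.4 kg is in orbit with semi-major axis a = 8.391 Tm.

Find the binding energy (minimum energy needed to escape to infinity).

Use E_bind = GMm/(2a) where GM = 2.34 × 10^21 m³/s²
a = 8.391 Tm = 8.391 × 10^12 m
GM = 2.34 × 10^21 m³/s²
m = 307.4 kg
GMm = 2.34 × 10^21 × 307.4 = 7.19316 × 10^23 m³·kg/s²
2a = 1.6782 × 10^13 m
E_bind = GMm/(2a) = 4.28624 × 10^10 J ≈ 42.86 GJ

Final answer: 42.86 GJ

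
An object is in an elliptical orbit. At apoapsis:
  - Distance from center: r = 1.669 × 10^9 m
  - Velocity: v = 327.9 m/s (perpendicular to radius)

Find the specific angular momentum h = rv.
r = 1.669 × 10^9 m
v = 327.9 m/s
h = rv = 1.669 × 10^9 × 327.9 = 5.47265 × 10^11 m²/s ≈ 5.473 × 10^11 m²/s

Final answer: h = 5.473 × 10^11 m²/s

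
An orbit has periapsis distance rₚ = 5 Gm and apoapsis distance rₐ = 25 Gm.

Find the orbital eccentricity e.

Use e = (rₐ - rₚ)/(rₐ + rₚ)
rₚ = 5 Gm = 5 × 10^9 m
rₐ = 25 Gm = 2.5 × 10^10 m
rₐ − rₚ = 2 × 10^10 m
rₐ + rₚ = 3 × 10^10 m
e = (rₐ − rₚ)/(rₐ + rₚ) = 0.666667

Final answer: e = 0.6667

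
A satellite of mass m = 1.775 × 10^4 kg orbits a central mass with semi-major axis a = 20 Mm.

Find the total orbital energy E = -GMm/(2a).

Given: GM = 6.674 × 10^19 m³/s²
a = 20 Mm = 2 × 10^7 m
GM = 6.674 × 10^19 m³/s²
2a = 4 × 10^7 m
GMm = 6.674 × 10^19 × 17750 = 1.18463 × 10^24 m³·kg/s²
E = −GMm/(2a) = -2.96159 × 10^16 J ≈ -29.62 PJ

Final answer: -29.62 PJ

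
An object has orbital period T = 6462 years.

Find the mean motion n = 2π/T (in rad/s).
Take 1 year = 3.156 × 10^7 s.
T = 6462 years = 2.03941 × 10^11 s
n = 2π / (2.03941 × 10^11 s) = 3.08089 × 10^-11 rad/s ≈ 3.081 × 10^-11 rad/s

Final answer: n = 3.081 × 10^-11 rad/s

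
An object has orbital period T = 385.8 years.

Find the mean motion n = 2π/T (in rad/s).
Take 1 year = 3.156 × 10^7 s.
T = 385.8 years = 1.21758 × 10^10 s
n = 2π / (1.21758 × 10^10 s) = 5.16037 × 10^-10 rad/s ≈ 5.16 × 10^-10 rad/s

Final answer: n = 5.16 × 10^-10 rad/s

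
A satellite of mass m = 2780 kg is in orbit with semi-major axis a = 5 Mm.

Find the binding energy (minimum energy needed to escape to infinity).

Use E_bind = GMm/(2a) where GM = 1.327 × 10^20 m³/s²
a = 5 Mm = 5 × 10^6 m
GM = 1.327 × 10^20 m³/s²
m = 2780 kg
GMm = 1.327 × 10^20 × 2780 = 3.68906 × 10^23 m³·kg/s²
2a = 1 × 10^7 m
E_bind = GMm/(2a) = 3.68906 × 10^16 J ≈ 36.89 PJ

Final answer: 36.89 PJ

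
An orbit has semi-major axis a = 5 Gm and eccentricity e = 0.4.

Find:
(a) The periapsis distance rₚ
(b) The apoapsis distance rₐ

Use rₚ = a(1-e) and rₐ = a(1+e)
a = 5 Gm = 5 × 10^9 m
e = 0.4:  1 − e = 0.6,  1 + e = 1.4
(a) rₚ = a(1 − e) = 5 × 10^9 m × 0.6 = 3 × 10^9 m ≈ 3 Gm
(b) rₐ = a(1 + e) = 5 × 10^9 m × 1.4 = 7 × 10^9 m ≈ 7 Gm

Final answer:
(a) rₚ = 3 Gm
(b) rₐ = 7 Gm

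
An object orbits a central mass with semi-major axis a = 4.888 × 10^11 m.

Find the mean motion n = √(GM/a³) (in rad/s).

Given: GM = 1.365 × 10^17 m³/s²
a = 4.888 × 10^11 m
GM = 1.365 × 10^17 m³/s²
a³ = 1.16787 × 10^35 m³
GM/a³ = (1.365 × 10^17) / (1.16787 × 10^35) = 1.1688 × 10^-18 s⁻²
n = √(GM/a³) = 1.08111 × 10^-9 rad/s ≈ 1.081 × 10^-9 rad/s

Final answer: n = 1.081 × 10^-9 rad/s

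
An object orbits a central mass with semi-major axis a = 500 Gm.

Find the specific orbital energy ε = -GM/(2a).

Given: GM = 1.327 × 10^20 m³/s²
a = 500 Gm = 5 × 10^11 m
GM = 1.327 × 10^20 m³/s²
2a = 1 × 10^12 m
ε = −GM/(2a) = -1.327 × 10^8 J/kg ≈ -132.7 MJ/kg

Final answer: -132.7 MJ/kg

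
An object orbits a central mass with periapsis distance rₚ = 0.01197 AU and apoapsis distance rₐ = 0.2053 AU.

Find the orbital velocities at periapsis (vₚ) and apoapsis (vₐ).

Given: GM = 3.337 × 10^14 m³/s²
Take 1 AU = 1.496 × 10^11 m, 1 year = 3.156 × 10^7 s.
rₚ = 0.01197 AU = 1.79071 × 10^9 m
rₐ = 0.2053 AU = 3.07129 × 10^10 m
GM = 3.337 × 10^14 m³/s²
a = (rₚ + rₐ)/2 = 1.62518 × 10^10 m
Vis-viva: v² = GM (2/r − 1/a)
vₚ² = 3.337 × 10^14 × (1.11687 × 10^-9 − 6.15317 × 10^-11) = 352168 m²/s²
vₚ = 593.437 m/s ≈ 0.1252 AU/year
vₐ² = 3.337 × 10^14 × (6.51193 × 10^-11 − 6.15317 × 10^-11) = 1197.18 m²/s²
vₐ = 34.6003 m/s ≈ 34.6 m/s

Final answer: vₚ = 0.1252 AU/year, vₐ = 34.6 m/s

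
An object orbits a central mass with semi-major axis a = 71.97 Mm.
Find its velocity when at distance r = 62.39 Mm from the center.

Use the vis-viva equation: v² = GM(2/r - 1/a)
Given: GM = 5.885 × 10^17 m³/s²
a = 71.97 Mm = 7.197 × 10^7 m
r = 62.39 Mm = 6.239 × 10^7 m
GM = 5.885 × 10^17 m³/s²
2/r − 1/a = 3.20564 × 10^-8 − 1.38947 × 10^-8 = 1.81617 × 10^-8 m⁻¹
v² = GM (2/r − 1/a) = 1.06882 × 10^10 m²/s²
v = 103384 m/s ≈ 103.4 km/s

Final answer: 103.4 km/s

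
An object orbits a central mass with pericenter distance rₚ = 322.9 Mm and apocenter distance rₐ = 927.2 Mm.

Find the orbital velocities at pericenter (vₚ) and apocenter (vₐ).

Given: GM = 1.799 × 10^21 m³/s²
rₚ = 322.9 Mm = 3.229 × 10^8 m
rₐ = 927.2 Mm = 9.272 × 10^8 m
GM = 1.799 × 10^21 m³/s²
a = (rₚ + rₐ)/2 = 6.2505 × 10^8 m
Vis-viva: v² = GM (2/r − 1/a)
vₚ² = 1.799 × 10^21 × (6.19387 × 10^-9 − 1.59987 × 10^-9) = 8.2646 × 10^12 m²/s²
vₚ = 2.87482 × 10^6 m/s ≈ 2875 km/s
vₐ² = 1.799 × 10^21 × (2.15703 × 10^-9 − 1.59987 × 10^-9) = 1.00233 × 10^12 m²/s²
vₐ = 1.00116 × 10^6 m/s ≈ 1001 km/s

Final answer: vₚ = 2875 km/s, vₐ = 1001 km/s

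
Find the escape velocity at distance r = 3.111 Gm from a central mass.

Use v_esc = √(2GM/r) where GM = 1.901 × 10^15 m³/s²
r = 3.111 Gm = 3.111 × 10^9 m
GM = 1.901 × 10^15 m³/s²
2GM/r = 2 × (1.901 × 10^15) / (3.111 × 10^9) = 1.22212 × 10^6 m²/s²
v_esc = √(2GM/r) = 1105.49 m/s ≈ 1.105 km/s

Final answer: 1.105 km/s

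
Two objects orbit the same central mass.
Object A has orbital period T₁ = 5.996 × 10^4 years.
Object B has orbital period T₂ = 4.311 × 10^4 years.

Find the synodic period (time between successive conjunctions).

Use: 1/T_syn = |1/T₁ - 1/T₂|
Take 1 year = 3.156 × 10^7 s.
T₁ = 5.996 × 10^4 years = 1.89234 × 10^12 s
T₂ = 4.311 × 10^4 years = 1.36055 × 10^12 s
1/T₁ = 5.28447 × 10^-13 s⁻¹
1/T₂ = 7.34996 × 10^-13 s⁻¹
|1/T₁ − 1/T₂| = 2.06549 × 10^-13 s⁻¹
T_syn = 1 / |1/T₁ − 1/T₂| = 4.84146 × 10^12 s ≈ 1.534 × 10^5 years

Final answer: T_syn = 1.534 × 10^5 years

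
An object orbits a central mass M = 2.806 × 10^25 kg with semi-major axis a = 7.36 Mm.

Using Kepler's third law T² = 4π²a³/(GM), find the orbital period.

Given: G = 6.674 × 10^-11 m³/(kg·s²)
M = 2.806 × 10^25 kg
GM = G × M = 6.674 × 10^-11 × 2.806 × 10^25 = 1.87272 × 10^15 m³/s²
a = 7.36 Mm = 7.36 × 10^6 m
a³ = 3.98688 × 10^20 m³
T = 2π √(a³/GM) = 2π √((3.98688 × 10^20) / (1.87272 × 10^15)) = 2π × 461.402 s
T = 2899.08 s ≈ 48.32 minutes

Final answer: 48.32 minutes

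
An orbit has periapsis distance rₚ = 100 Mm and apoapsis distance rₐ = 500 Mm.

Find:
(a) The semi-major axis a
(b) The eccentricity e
rₚ = 100 Mm = 1 × 10^8 m
rₐ = 500 Mm = 5 × 10^8 m
(a) a = (rₚ + rₐ)/2 = 3 × 10^8 m ≈ 300 Mm
(b) e = (rₐ − rₚ)/(rₐ + rₚ) = (4 × 10^8) / (6 × 10^8) = 0.666667

Final answer:
(a) a = 300 Mm
(b) e = 0.6667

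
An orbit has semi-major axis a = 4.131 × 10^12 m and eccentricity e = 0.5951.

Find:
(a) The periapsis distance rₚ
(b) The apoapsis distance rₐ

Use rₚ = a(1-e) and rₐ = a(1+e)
a = 4.131 × 10^12 m
e = 0.5951:  1 − e = 0.4049,  1 + e = 1.5951
(a) rₚ = a(1 − e) = 4.131 × 10^12 m × 0.4049 = 1.67264 × 10^12 m ≈ 1.673 × 10^12 m
(b) rₐ = a(1 + e) = 4.131 × 10^12 m × 1.5951 = 6.58936 × 10^12 m ≈ 6.589 × 10^12 m

Final answer:
(a) rₚ = 1.673 × 10^12 m
(b) rₐ = 6.589 × 10^12 m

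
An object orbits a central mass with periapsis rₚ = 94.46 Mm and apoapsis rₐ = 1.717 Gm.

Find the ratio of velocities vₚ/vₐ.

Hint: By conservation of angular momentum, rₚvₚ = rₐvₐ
rₚ = 94.46 Mm = 9.446 × 10^7 m
rₐ = 1.717 Gm = 1.717 × 10^9 m
rₚvₚ = rₐvₐ  ⇒  vₚ/vₐ = rₐ/rₚ
vₚ/vₐ = (1.717 × 10^9) / (9.446 × 10^7) = 18.177

Final answer: vₚ/vₐ = 18.18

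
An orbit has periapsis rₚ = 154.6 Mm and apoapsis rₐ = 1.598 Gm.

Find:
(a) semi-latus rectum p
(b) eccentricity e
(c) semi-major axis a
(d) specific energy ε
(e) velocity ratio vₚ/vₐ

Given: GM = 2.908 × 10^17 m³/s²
rₚ = 154.6 Mm = 1.546 × 10^8 m
rₐ = 1.598 Gm = 1.598 × 10^9 m
GM = 2.908 × 10^17 m³/s²
a = (rₚ + rₐ)/2 = 8.763 × 10^8 m
e = (rₐ − rₚ)/(rₐ + rₚ) = (1.4434 × 10^9) / (1.7526 × 10^9) = 0.823576
(a) 1 − e² = 0.321722;  p = a(1 − e²) = 8.763 × 10^8 × 0.321722 = 2.81925 × 10^8 m ≈ 281.9 Mm
(b) e = 0.823576 ≈ 0.8236
(c) a = 8.763 × 10^8 m ≈ 876.3 Mm
(d) 2a = 1.7526 × 10^9 m;  ε = −GM/(2a) = -1.65925 × 10^8 J/kg ≈ -165.9 MJ/kg
(e) vₚ/vₐ = rₐ/rₚ (angular momentum) = (1.598 × 10^9) / (1.546 × 10^8) = 10.3364 ≈ 10.34

Final answer:
(a) semi-latus rectum p = 281.9 Mm
(b) eccentricity e = 0.8236
(c) semi-major axis a = 876.3 Mm
(d) specific energy ε = -165.9 MJ/kg
(e) velocity ratio vₚ/vₐ = 10.34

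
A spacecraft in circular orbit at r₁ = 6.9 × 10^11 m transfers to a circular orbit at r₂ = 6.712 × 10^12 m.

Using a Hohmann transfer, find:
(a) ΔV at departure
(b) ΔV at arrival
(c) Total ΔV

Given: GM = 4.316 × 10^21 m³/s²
r₁ = 6.9 × 10^11 m
r₂ = 6.712 × 10^12 m
GM = 4.316 × 10^21 m³/s²
Transfer ellipse: a_t = (r₁ + r₂)/2 = 3.701 × 10^12 m
Circular speed at r₁: v₁ = √(GM/r₁) = 79089 m/s
Transfer speed at r₁ (periapsis): v₁ₜ = √(GM(2/r₁ − 1/a_t)) = 106508 m/s
(a) ΔV₁ = v₁ₜ − v₁ = 27419.1 m/s ≈ 27.42 km/s
Circular speed at r₂: v₂ = √(GM/r₂) = 25358 m/s
Transfer speed at r₂ (apoapsis): v₂ₜ = √(GM(2/r₂ − 1/a_t)) = 10949.1 m/s
(b) ΔV₂ = v₂ − v₂ₜ = 14408.9 m/s ≈ 14.41 km/s
(c) ΔV_total = ΔV₁ + ΔV₂ = 41827.9 m/s ≈ 41.83 km/s

Final answer:
(a) ΔV₁ = 27.42 km/s
(b) ΔV₂ = 14.41 km/s
(c) ΔV_total = 41.83 km/s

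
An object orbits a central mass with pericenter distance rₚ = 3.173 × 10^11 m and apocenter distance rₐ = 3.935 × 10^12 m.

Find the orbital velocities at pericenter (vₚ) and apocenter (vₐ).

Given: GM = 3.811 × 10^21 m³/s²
rₚ = 3.173 × 10^11 m
rₐ = 3.935 × 10^12 m
GM = 3.811 × 10^21 m³/s²
a = (rₚ + rₐ)/2 = 2.12615 × 10^12 m
Vis-viva: v² = GM (2/r − 1/a)
vₚ² = 3.811 × 10^21 × (6.30318 × 10^-12 − 4.70334 × 10^-13) = 2.2229 × 10^10 m²/s²
vₚ = 149094 m/s ≈ 149.1 km/s
vₐ² = 3.811 × 10^21 × (5.08259 × 10^-13 − 4.70334 × 10^-13) = 1.44534 × 10^8 m²/s²
vₐ = 12022.2 m/s ≈ 12.02 km/s

Final answer: vₚ = 149.1 km/s, vₐ = 12.02 km/s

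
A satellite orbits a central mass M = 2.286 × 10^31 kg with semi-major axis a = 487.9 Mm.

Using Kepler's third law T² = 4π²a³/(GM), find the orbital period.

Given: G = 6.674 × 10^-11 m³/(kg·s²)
M = 2.286 × 10^31 kg
GM = G × M = 6.674 × 10^-11 × 2.286 × 10^31 = 1.52568 × 10^21 m³/s²
a = 487.9 Mm = 4.879 × 10^8 m
a³ = 1.16143 × 10^26 m³
T = 2π √(a³/GM) = 2π √((1.16143 × 10^26) / (1.52568 × 10^21)) = 2π × 275.908 s
T = 1733.58 s ≈ 28.89 minutes

Final answer: 28.89 minutes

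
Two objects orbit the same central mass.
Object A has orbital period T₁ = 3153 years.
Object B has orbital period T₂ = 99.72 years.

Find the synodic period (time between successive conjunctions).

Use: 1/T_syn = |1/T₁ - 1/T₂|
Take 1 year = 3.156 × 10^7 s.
T₁ = 3153 years = 9.95087 × 10^10 s
T₂ = 99.72 years = 3.14716 × 10^9 s
1/T₁ = 1.00494 × 10^-11 s⁻¹
1/T₂ = 3.17746 × 10^-10 s⁻¹
|1/T₁ − 1/T₂| = 3.07697 × 10^-10 s⁻¹
T_syn = 1 / |1/T₁ − 1/T₂| = 3.24995 × 10^9 s ≈ 103 years

Final answer: T_syn = 103 years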